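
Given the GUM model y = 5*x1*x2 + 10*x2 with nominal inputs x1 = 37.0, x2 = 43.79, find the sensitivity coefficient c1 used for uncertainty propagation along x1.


y = 5*x1*x2 + 10*x2
dy/dx1 = 5*x2
Evaluate at x2 = 43.79: c1 = 5 * 43.79
c1 = 218.9500

218.9500


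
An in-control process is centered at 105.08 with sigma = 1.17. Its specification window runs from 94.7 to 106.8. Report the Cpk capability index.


Cpu = (USL - mean) / (3*sigma) = (106.8 - 105.08) / (3*1.17) = 0.4900
Cpl = (mean - LSL) / (3*sigma) = (105.08 - 94.7) / (3*1.17) = 2.9573
Cpk = min(Cpu, Cpl) = 0.4900

0.4900


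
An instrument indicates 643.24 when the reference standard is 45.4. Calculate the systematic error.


Systematic error = measured - true
= 643.24 - 45.4
= 597.8400

597.8400


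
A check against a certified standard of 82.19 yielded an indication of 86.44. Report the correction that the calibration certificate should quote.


Correction = standard - reading
= 82.19 - 86.44
= -4.2500

-4.2500


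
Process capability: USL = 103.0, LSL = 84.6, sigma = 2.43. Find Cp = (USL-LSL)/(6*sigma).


Cp = (USL - LSL) / (6 * sigma)
= (103.0 - 84.6) / (6 * 2.43)
= 18.4000 / 14.5800
= 1.2620

1.2620


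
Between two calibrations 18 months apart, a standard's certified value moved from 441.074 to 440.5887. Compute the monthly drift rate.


rate = (v2 - v1) / months
= (440.5887 - 441.074) / 18
= -0.4853 / 18
= -0.0270

-0.0270


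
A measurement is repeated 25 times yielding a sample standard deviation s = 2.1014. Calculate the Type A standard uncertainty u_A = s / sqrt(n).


u_A = s / sqrt(n)
u_A = 2.1014 / sqrt(25)
u_A = 2.1014 / 5
u_A = 0.4203

0.4203


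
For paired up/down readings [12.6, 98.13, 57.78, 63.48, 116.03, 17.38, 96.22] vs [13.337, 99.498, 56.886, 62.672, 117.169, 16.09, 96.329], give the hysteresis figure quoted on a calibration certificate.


|12.6 - 13.337| = 0.7370
|98.13 - 99.498| = 1.3680
|57.78 - 56.886| = 0.8940
|63.48 - 62.672| = 0.8080
|116.03 - 117.169| = 1.1390
|17.38 - 16.09| = 1.2900
|96.22 - 96.329| = 0.1090
hysteresis = max(diffs) = 1.3680

1.3680


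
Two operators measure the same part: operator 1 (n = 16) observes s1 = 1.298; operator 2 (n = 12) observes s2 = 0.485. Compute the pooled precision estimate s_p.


s_p = sqrt(((n1-1)*s1^2 + (n2-1)*s2^2) / (n1+n2-2))
numerator = (16-1)*1.298^2 + (12-1)*0.485^2 = 25.27206 + 2.587475 = 27.859535
denominator = 16 + 12 - 2 = 26
s_p^2 = 27.859535 / 26 = 1.0715206
s_p = sqrt(1.0715206) = 1.0351

1.0351


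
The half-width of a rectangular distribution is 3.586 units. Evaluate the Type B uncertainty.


u_B = half_width / sqrt(3)
u_B = 3.586 / 1.7320508
u_B = 2.0704

2.0704


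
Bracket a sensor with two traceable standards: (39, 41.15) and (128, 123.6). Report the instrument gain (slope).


slope = (y2 - y1) / (x2 - x1)
= (123.6 - 41.15) / (128 - 39)
= 82.4500 / 89
= 0.9264

0.9264


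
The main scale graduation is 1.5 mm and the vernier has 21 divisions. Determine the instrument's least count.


LC = MSD / n_div
= 1.5 / 21
= 0.0714

0.0714


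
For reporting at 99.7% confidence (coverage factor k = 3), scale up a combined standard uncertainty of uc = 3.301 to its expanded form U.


U = k * uc
U = 3 * 3.301
U = 9.9030

9.9030


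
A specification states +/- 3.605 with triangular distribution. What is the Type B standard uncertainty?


u_B = half_width / sqrt(6)
u_B = 3.605 / 2.4494897
u_B = 1.4717

1.4717


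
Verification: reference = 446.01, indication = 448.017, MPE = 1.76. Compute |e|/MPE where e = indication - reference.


e = indication - reference = 448.017 - 446.01 = 2.0070
|e| = 2.0070
ratio = |e| / MPE = 2.0070 / 1.76
ratio = 1.1403

1.1403


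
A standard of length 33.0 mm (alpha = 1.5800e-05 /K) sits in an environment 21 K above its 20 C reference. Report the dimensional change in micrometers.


dL = L * alpha * dT
= 33.0 * 1.5800e-05 * 21
= 0.0109494 mm
dL_um = 0.0109494 * 1000 = 10.9494 um

10.9494


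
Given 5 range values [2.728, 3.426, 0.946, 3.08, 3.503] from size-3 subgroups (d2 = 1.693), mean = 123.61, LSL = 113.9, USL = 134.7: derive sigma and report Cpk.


R_bar = (2.728 + 3.426 + 0.946 + 3.08 + 3.503) / 5 = 2.7366
sigma = R_bar / d2 = 2.7366 / 1.693 = 1.6164206
Cp = (USL - LSL)/(6*sigma) = (134.7 - 113.9)/(6*1.6164206) = 2.1447
Cpu = (134.7 - 123.61)/(3*1.6164206) = 2.2869
Cpl = (123.61 - 113.9)/(3*1.6164206) = 2.0024
Cpk = min(Cpu, Cpl) = 2.0024

2.0024


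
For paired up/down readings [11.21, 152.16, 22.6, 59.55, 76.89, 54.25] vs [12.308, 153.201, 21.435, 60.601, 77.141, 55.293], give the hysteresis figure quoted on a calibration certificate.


|11.21 - 12.308| = 1.0980
|152.16 - 153.201| = 1.0410
|22.6 - 21.435| = 1.1650
|59.55 - 60.601| = 1.0510
|76.89 - 77.141| = 0.2510
|54.25 - 55.293| = 1.0430
hysteresis = max(diffs) = 1.1650

1.1650


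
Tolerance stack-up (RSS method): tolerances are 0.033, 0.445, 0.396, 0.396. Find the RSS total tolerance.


RSS = sqrt(0.033^2 + 0.445^2 + 0.396^2 + 0.396^2)
= sqrt(0.512746)
= 0.7161

0.7161


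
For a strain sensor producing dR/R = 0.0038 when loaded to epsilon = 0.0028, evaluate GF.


GF = (dR/R) / epsilon
= 0.0038 / 0.0028
= 1.3571

1.3571


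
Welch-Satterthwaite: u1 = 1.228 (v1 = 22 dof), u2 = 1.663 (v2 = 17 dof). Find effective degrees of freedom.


uc = sqrt(u1^2 + u2^2) = sqrt(1.228^2 + 1.663^2) = 2.0672574
v_eff = uc^4 / (u1^4/v1 + u2^4/v2)
= 2.0672574^4 / (1.228^4/22 + 1.663^4/17)
= 18.263257 / 0.55326858
v_eff = 33.0097

33.0097


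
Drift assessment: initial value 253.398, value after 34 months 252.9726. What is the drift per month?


rate = (v2 - v1) / months
= (252.9726 - 253.398) / 34
= -0.4254 / 34
= -0.0125

-0.0125


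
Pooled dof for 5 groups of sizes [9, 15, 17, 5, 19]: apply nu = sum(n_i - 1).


nu = sum_i (n_i - 1)
nu = ((9 - 1) + (15 - 1) + (17 - 1) + (5 - 1) + (19 - 1))
nu = 8 + 14 + 16 + 4 + 18
nu = 60

60


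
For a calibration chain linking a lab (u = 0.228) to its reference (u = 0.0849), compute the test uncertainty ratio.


TUR = u_lab / u_ref
= 0.228 / 0.0849
= 2.6855

2.6855


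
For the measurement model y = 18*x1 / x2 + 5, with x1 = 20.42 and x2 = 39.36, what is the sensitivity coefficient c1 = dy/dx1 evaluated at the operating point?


y = 18*x1 / x2 + 5
dy/dx1 = 18/x2
Evaluate at x2 = 39.36: c1 = 18 / 39.36
c1 = 0.4573

0.4573


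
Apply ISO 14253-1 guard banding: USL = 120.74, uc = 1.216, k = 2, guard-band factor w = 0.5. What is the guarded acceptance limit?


U = k * uc = 2 * 1.216 = 2.432
guard band g = w * U = 0.5 * 2.432 = 1.216
AL = USL - g = 120.74 - 1.216
AL = 119.5240

119.5240


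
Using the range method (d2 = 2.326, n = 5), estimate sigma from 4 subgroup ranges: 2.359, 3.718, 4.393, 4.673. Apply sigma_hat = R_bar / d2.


R_bar = (2.359 + 3.718 + 4.393 + 4.673) / 4
R_bar = 15.143 / 4 = 3.78575
sigma_hat = R_bar / d2 = 3.78575 / 2.326 = 1.6276

1.6276


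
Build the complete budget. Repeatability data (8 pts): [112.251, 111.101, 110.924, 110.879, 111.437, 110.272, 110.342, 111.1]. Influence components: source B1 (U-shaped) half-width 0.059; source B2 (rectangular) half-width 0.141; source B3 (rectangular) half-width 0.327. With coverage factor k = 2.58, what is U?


mean = (112.251 + 111.101 + 110.924 + 110.879 + 111.437 + 110.272 + 110.342 + 111.1) / 8 = 111.03825
s = sqrt(sum((x - mean)^2)/(n-1)) = 0.626536
u_A = s / sqrt(n) = 0.626536 / sqrt(8) = 0.22151393
u_B1 = 0.059 / sqrt(2) = 0.0417193
u_B2 = 0.141 / sqrt(3) = 0.081406388
u_B3 = 0.327 / sqrt(3) = 0.18879354
uc = sqrt(0.22151393^2 + 0.0417193^2 + 0.081406388^2 + 0.18879354^2) = 0.30508838
U = k * uc = 2.58 * 0.30508838
U = 0.7871

0.7871


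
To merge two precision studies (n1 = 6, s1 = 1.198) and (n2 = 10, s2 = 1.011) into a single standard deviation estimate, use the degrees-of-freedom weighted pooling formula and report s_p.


s_p = sqrt(((n1-1)*s1^2 + (n2-1)*s2^2) / (n1+n2-2))
numerator = (6-1)*1.198^2 + (10-1)*1.011^2 = 7.17602 + 9.199089 = 16.375109
denominator = 6 + 10 - 2 = 14
s_p^2 = 16.375109 / 14 = 1.1696506
s_p = sqrt(1.1696506) = 1.0815

1.0815


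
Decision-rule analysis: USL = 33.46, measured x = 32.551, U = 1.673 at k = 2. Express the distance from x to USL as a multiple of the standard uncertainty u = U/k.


u = U / k = 1.673 / 2 = 0.8365
margin = |USL - x| = |33.46 - 32.551| = 0.909
z = margin / u = 0.909 / 0.8365
z = 1.0867

1.0867


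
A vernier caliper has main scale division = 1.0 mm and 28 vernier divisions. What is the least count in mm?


LC = MSD / n_div
= 1.0 / 28
= 0.0357

0.0357


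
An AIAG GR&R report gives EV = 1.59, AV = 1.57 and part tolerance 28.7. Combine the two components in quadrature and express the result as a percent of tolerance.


GRR = sqrt(EV^2 + AV^2) = sqrt(1.59^2 + 1.57^2) = 2.2345022
%GRR = GRR / tol * 100 = 2.2345022 / 28.7 * 100
%GRR = 7.7857

7.7857


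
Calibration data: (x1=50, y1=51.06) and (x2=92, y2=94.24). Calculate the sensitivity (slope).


slope = (y2 - y1) / (x2 - x1)
= (94.24 - 51.06) / (92 - 50)
= 43.1800 / 42
= 1.0281

1.0281


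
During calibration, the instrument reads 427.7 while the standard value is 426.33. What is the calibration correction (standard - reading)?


Correction = standard - reading
= 426.33 - 427.7
= -1.3700

-1.3700


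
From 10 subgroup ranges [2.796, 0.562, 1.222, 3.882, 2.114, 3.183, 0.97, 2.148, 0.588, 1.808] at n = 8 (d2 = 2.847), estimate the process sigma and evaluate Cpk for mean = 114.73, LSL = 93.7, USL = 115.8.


R_bar = (2.796 + 0.562 + 1.222 + 3.882 + 2.114 + 3.183 + 0.97 + 2.148 + 0.588 + 1.808) / 10 = 1.9273
sigma = R_bar / d2 = 1.9273 / 2.847 = 0.6769582
Cp = (USL - LSL)/(6*sigma) = (115.8 - 93.7)/(6*0.6769582) = 5.4410
Cpu = (115.8 - 114.73)/(3*0.6769582) = 0.5269
Cpl = (114.73 - 93.7)/(3*0.6769582) = 10.3551
Cpk = min(Cpu, Cpl) = 0.5269

0.5269


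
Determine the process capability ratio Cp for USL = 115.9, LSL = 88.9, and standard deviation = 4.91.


Cp = (USL - LSL) / (6 * sigma)
= (115.9 - 88.9) / (6 * 4.91)
= 27.0000 / 29.4600
= 0.9165

0.9165


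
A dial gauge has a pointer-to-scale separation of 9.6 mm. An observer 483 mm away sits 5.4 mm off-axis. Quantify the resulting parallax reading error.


error = h * offset / d
= 9.6 * 5.4 / 483
= 0.1073

0.1073


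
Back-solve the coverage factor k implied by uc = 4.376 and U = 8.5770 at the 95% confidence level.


k = U / uc
k = 8.5770 / 4.376
k = 1.96

1.96


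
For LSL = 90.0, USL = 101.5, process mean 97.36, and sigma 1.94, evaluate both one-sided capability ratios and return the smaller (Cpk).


Cpu = (USL - mean) / (3*sigma) = (101.5 - 97.36) / (3*1.94) = 0.7113
Cpl = (mean - LSL) / (3*sigma) = (97.36 - 90.0) / (3*1.94) = 1.2646
Cpk = min(Cpu, Cpl) = 0.7113

0.7113


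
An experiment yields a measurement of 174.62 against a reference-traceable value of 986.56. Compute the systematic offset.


Systematic error = measured - true
= 174.62 - 986.56
= -811.9400

-811.9400


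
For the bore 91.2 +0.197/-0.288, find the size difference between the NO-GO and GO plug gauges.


GO = nominal - lower_tol (smallest hole = maximum material condition)
GO = 91.2 - 0.288 = 90.912
NO-GO = nominal + upper_tol (largest hole = least material condition)
NO-GO = 91.2 + 0.197 = 91.397
spread = NO-GO - GO = 91.397 - 90.912 = 0.4850

0.4850


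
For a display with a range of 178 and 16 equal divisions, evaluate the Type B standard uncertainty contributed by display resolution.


resolution = range / divisions
resolution = 178 / 16 = 11.125
u_res = resolution / (2*sqrt(3))
u_res = 11.125 / 3.4641016
u_res = 3.2115

3.2115


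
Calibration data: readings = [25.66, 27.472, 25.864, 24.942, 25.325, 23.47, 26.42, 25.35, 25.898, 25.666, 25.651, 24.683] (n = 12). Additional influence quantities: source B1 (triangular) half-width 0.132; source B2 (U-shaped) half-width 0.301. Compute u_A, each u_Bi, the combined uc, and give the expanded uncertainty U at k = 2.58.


mean = (25.66 + 27.472 + 25.864 + 24.942 + 25.325 + 23.47 + 26.42 + 25.35 + 25.898 + 25.666 + 25.651 + 24.683) / 12 = 25.53341667
s = sqrt(sum((x - mean)^2)/(n-1)) = 0.96490786
u_A = s / sqrt(n) = 0.96490786 / sqrt(12) = 0.27854491
u_B1 = 0.132 / sqrt(6) = 0.053888774
u_B2 = 0.301 / sqrt(2) = 0.21283914
uc = sqrt(0.27854491^2 + 0.053888774^2 + 0.21283914^2) = 0.35467135
U = k * uc = 2.58 * 0.35467135
U = 0.9151

0.9151


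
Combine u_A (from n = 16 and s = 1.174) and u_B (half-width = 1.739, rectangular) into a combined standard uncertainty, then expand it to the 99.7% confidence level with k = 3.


u_A = s / sqrt(n) = 1.174 / sqrt(16) = 0.2935
u_B = half_width / sqrt(3) = 1.739 / sqrt(3) = 1.0040121
uc = sqrt(u_A^2 + u_B^2) = sqrt(0.2935^2 + 1.0040121^2) = 1.0460318
U = k * uc = 3 * 1.0460318
U = 3.1381

3.1381


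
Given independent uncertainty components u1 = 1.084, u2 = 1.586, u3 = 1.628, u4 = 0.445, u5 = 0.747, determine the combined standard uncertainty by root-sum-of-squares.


uc = sqrt(1.084^2 + 1.586^2 + 1.628^2 + 0.445^2 + 0.747^2)
uc = sqrt(7.09687)
uc = 2.6640

2.6640


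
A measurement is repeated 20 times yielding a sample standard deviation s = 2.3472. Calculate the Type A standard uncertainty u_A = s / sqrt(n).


u_A = s / sqrt(n)
u_A = 2.3472 / sqrt(20)
u_A = 2.3472 / 4.472136
u_A = 0.5248

0.5248


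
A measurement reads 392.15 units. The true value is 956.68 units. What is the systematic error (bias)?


Systematic error = measured - true
= 392.15 - 956.68
= -564.5300

-564.5300


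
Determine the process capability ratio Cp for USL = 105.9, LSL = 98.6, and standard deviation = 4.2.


Cp = (USL - LSL) / (6 * sigma)
= (105.9 - 98.6) / (6 * 4.2)
= 7.3000 / 25.2000
= 0.2897

0.2897


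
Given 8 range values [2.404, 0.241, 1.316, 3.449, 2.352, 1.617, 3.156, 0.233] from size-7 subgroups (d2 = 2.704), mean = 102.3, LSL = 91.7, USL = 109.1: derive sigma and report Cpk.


R_bar = (2.404 + 0.241 + 1.316 + 3.449 + 2.352 + 1.617 + 3.156 + 0.233) / 8 = 1.846
sigma = R_bar / d2 = 1.846 / 2.704 = 0.68269231
Cp = (USL - LSL)/(6*sigma) = (109.1 - 91.7)/(6*0.68269231) = 4.2479
Cpu = (109.1 - 102.3)/(3*0.68269231) = 3.3202
Cpl = (102.3 - 91.7)/(3*0.68269231) = 5.1756
Cpk = min(Cpu, Cpl) = 3.3202

3.3202


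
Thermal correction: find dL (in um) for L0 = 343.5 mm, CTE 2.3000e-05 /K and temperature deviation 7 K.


dL = L * alpha * dT
= 343.5 * 2.3000e-05 * 7
= 0.0553035 mm
dL_um = 0.0553035 * 1000 = 55.3035 um

55.3035


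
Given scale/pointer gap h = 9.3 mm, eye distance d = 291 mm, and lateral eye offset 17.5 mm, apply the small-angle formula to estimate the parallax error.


error = h * offset / d
= 9.3 * 17.5 / 291
= 0.5593

0.5593


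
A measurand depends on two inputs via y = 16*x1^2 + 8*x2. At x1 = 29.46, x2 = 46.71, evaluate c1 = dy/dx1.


y = 16*x1^2 + 8*x2
dy/dx1 = 2*16*x1
Evaluate at x1 = 29.46: c1 = 32 * 29.46
c1 = 942.7200

942.7200


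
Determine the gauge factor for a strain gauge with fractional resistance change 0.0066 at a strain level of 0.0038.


GF = (dR/R) / epsilon
= 0.0066 / 0.0038
= 1.7368

1.7368


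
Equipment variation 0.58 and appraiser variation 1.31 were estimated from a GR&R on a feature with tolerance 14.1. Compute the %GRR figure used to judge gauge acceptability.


GRR = sqrt(EV^2 + AV^2) = sqrt(0.58^2 + 1.31^2) = 1.4326549
%GRR = GRR / tol * 100 = 1.4326549 / 14.1 * 100
%GRR = 10.1607

10.1607


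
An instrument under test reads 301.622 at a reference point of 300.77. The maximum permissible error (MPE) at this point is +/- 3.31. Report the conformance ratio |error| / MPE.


e = indication - reference = 301.622 - 300.77 = 0.8520
|e| = 0.8520
ratio = |e| / MPE = 0.8520 / 3.31
ratio = 0.2574

0.2574


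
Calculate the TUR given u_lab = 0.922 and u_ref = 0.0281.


TUR = u_lab / u_ref
= 0.922 / 0.0281
= 32.8114

32.8114


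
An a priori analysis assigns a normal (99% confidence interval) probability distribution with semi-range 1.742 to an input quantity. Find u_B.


u_B = half_width / 2.576
u_B = 1.742 / 2.576
u_B = 0.6762

0.6762


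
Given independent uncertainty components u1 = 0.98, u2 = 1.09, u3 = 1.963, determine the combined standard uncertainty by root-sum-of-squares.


uc = sqrt(0.98^2 + 1.09^2 + 1.963^2)
uc = sqrt(6.001869)
uc = 2.4499

2.4499


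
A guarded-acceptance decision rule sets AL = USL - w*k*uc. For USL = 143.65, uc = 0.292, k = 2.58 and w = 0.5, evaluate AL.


U = k * uc = 2.58 * 0.292 = 0.75336
guard band g = w * U = 0.5 * 0.75336 = 0.37668
AL = USL - g = 143.65 - 0.37668
AL = 143.2733

143.2733


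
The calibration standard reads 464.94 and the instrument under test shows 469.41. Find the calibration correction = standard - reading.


Correction = standard - reading
= 464.94 - 469.41
= -4.4700

-4.4700


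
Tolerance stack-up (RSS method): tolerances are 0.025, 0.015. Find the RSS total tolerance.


RSS = sqrt(0.025^2 + 0.015^2)
= sqrt(0.00085)
= 0.0292

0.0292


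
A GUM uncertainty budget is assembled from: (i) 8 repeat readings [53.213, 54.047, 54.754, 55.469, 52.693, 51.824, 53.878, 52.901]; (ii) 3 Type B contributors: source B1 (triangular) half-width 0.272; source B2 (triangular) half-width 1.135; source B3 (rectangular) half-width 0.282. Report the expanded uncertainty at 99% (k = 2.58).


mean = (53.213 + 54.047 + 54.754 + 55.469 + 52.693 + 51.824 + 53.878 + 52.901) / 8 = 53.597375
s = sqrt(sum((x - mean)^2)/(n-1)) = 1.1782014
u_A = s / sqrt(n) = 1.1782014 / sqrt(8) = 0.4165571
u_B1 = 0.272 / sqrt(6) = 0.11104354
u_B2 = 1.135 / sqrt(6) = 0.46336181
u_B3 = 0.282 / sqrt(3) = 0.16281278
uc = sqrt(0.4165571^2 + 0.11104354^2 + 0.46336181^2 + 0.16281278^2) = 0.65350031
U = k * uc = 2.58 * 0.65350031
U = 1.6860

1.6860


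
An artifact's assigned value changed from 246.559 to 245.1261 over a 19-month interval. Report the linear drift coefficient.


rate = (v2 - v1) / months
= (245.1261 - 246.559) / 19
= -1.4329 / 19
= -0.0754

-0.0754


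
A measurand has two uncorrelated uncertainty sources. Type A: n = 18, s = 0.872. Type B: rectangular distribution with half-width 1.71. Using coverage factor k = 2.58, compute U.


u_A = s / sqrt(n) = 0.872 / sqrt(18) = 0.20553237
u_B = half_width / sqrt(3) = 1.71 / sqrt(3) = 0.98726896
uc = sqrt(u_A^2 + u_B^2) = sqrt(0.20553237^2 + 0.98726896^2) = 1.0084362
U = k * uc = 2.58 * 1.0084362
U = 2.6018

2.6018


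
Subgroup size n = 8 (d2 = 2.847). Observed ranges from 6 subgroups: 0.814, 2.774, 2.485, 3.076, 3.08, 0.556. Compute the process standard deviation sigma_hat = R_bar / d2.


R_bar = (0.814 + 2.774 + 2.485 + 3.076 + 3.08 + 0.556) / 6
R_bar = 12.785 / 6 = 2.1308333
sigma_hat = R_bar / d2 = 2.1308333 / 2.847 = 0.7484

0.7484


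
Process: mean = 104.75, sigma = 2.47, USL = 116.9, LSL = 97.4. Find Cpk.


Cpu = (USL - mean) / (3*sigma) = (116.9 - 104.75) / (3*2.47) = 1.6397
Cpl = (mean - LSL) / (3*sigma) = (104.75 - 97.4) / (3*2.47) = 0.9919
Cpk = min(Cpu, Cpl) = 0.9919

0.9919


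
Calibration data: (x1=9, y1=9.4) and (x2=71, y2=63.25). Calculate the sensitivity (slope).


slope = (y2 - y1) / (x2 - x1)
= (63.25 - 9.4) / (71 - 9)
= 53.8500 / 62
= 0.8685

0.8685


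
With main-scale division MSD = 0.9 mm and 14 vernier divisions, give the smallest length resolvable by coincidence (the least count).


LC = MSD / n_div
= 0.9 / 14
= 0.0643

0.0643


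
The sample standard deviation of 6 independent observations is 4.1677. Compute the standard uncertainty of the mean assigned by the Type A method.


u_A = s / sqrt(n)
u_A = 4.1677 / sqrt(6)
u_A = 4.1677 / 2.4494897
u_A = 1.7015

1.7015


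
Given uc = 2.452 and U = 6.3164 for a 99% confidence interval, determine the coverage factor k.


k = U / uc
k = 6.3164 / 2.452
k = 2.576

2.576


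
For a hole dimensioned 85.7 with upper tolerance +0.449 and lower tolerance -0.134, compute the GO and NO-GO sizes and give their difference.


GO = nominal - lower_tol (smallest hole = maximum material condition)
GO = 85.7 - 0.134 = 85.566
NO-GO = nominal + upper_tol (largest hole = least material condition)
NO-GO = 85.7 + 0.449 = 86.149
spread = NO-GO - GO = 86.149 - 85.566 = 0.5830

0.5830


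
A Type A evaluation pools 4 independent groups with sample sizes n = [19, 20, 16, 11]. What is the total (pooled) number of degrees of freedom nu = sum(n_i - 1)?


nu = sum_i (n_i - 1)
nu = ((19 - 1) + (20 - 1) + (16 - 1) + (11 - 1))
nu = 18 + 19 + 15 + 10
nu = 62

62


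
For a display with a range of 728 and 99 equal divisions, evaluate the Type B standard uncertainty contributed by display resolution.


resolution = range / divisions
resolution = 728 / 99 = 7.3535354
u_res = resolution / (2*sqrt(3))
u_res = 7.3535354 / 3.4641016
u_res = 2.1228

2.1228


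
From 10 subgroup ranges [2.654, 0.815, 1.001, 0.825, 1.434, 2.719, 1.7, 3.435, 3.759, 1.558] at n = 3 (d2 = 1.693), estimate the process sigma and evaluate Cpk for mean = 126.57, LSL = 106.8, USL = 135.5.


R_bar = (2.654 + 0.815 + 1.001 + 0.825 + 1.434 + 2.719 + 1.7 + 3.435 + 3.759 + 1.558) / 10 = 1.99
sigma = R_bar / d2 = 1.99 / 1.693 = 1.1754282
Cp = (USL - LSL)/(6*sigma) = (135.5 - 106.8)/(6*1.1754282) = 4.0694
Cpu = (135.5 - 126.57)/(3*1.1754282) = 2.5324
Cpl = (126.57 - 106.8)/(3*1.1754282) = 5.6065
Cpk = min(Cpu, Cpl) = 2.5324

2.5324


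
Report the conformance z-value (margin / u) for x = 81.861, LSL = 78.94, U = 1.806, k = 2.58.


u = U / k = 1.806 / 2.58 = 0.7
margin = |LSL - x| = |78.94 - 81.861| = 2.921
z = margin / u = 2.921 / 0.7
z = 4.1729

4.1729


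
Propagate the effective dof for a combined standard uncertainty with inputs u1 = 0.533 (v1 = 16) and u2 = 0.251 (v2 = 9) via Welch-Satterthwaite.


uc = sqrt(u1^2 + u2^2) = sqrt(0.533^2 + 0.251^2) = 0.58914345
v_eff = uc^4 / (u1^4/v1 + u2^4/v2)
= 0.58914345^4 / (0.533^4/16 + 0.251^4/9)
= 0.12047147 / 0.005485174
v_eff = 21.9631

21.9631


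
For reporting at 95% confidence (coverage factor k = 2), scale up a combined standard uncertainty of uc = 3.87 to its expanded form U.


U = k * uc
U = 2 * 3.87
U = 7.7400

7.7400


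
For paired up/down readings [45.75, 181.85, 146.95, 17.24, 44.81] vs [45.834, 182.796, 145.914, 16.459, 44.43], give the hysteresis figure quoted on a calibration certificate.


|45.75 - 45.834| = 0.0840
|181.85 - 182.796| = 0.9460
|146.95 - 145.914| = 1.0360
|17.24 - 16.459| = 0.7810
|44.81 - 44.43| = 0.3800
hysteresis = max(diffs) = 1.0360

1.0360


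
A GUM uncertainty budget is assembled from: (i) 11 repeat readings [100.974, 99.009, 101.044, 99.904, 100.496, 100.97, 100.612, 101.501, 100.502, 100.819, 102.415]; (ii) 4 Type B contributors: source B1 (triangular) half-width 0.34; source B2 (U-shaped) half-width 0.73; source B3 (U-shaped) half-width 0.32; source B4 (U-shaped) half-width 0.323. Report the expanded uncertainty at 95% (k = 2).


mean = (100.974 + 99.009 + 101.044 + 99.904 + 100.496 + 100.97 + 100.612 + 101.501 + 100.502 + 100.819 + 102.415) / 11 = 100.7496364
s = sqrt(sum((x - mean)^2)/(n-1)) = 0.86126991
u_A = s / sqrt(n) = 0.86126991 / sqrt(11) = 0.25968265
u_B1 = 0.34 / sqrt(6) = 0.13880442
u_B2 = 0.73 / sqrt(2) = 0.51618795
u_B3 = 0.32 / sqrt(2) = 0.22627417
u_B4 = 0.323 / sqrt(2) = 0.22839549
uc = sqrt(0.25968265^2 + 0.13880442^2 + 0.51618795^2 + 0.22627417^2 + 0.22839549^2) = 0.67565986
U = k * uc = 2 * 0.67565986
U = 1.3513

1.3513


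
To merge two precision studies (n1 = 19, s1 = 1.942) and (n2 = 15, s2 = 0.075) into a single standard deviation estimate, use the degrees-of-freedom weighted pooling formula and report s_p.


s_p = sqrt(((n1-1)*s1^2 + (n2-1)*s2^2) / (n1+n2-2))
numerator = (19-1)*1.942^2 + (15-1)*0.075^2 = 67.884552 + 0.07875 = 67.963302
denominator = 19 + 15 - 2 = 32
s_p^2 = 67.963302 / 32 = 2.1238532
s_p = sqrt(2.1238532) = 1.4573

1.4573


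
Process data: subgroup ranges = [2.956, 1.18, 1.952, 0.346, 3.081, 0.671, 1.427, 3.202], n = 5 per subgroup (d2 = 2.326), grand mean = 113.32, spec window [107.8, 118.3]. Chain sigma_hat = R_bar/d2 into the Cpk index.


R_bar = (2.956 + 1.18 + 1.952 + 0.346 + 3.081 + 0.671 + 1.427 + 3.202) / 8 = 1.851875
sigma = R_bar / d2 = 1.851875 / 2.326 = 0.79616294
Cp = (USL - LSL)/(6*sigma) = (118.3 - 107.8)/(6*0.79616294) = 2.1980
Cpu = (118.3 - 113.32)/(3*0.79616294) = 2.0850
Cpl = (113.32 - 107.8)/(3*0.79616294) = 2.3111
Cpk = min(Cpu, Cpl) = 2.0850

2.0850


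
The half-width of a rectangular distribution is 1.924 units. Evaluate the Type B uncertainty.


u_B = half_width / sqrt(3)
u_B = 1.924 / 1.7320508
u_B = 1.1108

1.1108


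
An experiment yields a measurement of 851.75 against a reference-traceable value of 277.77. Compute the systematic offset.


Systematic error = measured - true
= 851.75 - 277.77
= 573.9800

573.9800


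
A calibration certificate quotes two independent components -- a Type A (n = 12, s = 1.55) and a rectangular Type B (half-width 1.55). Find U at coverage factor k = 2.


u_A = s / sqrt(n) = 1.55 / sqrt(12) = 0.44744646
u_B = half_width / sqrt(3) = 1.55 / sqrt(3) = 0.89489292
uc = sqrt(u_A^2 + u_B^2) = sqrt(0.44744646^2 + 0.89489292^2) = 1.0005207
U = k * uc = 2 * 1.0005207
U = 2.0010

2.0010


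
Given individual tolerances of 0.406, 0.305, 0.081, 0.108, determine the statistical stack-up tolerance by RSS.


RSS = sqrt(0.406^2 + 0.305^2 + 0.081^2 + 0.108^2)
= sqrt(0.276086)
= 0.5254

0.5254


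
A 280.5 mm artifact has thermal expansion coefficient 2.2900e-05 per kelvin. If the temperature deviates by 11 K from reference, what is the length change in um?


dL = L * alpha * dT
= 280.5 * 2.2900e-05 * 11
= 0.0706580 mm
dL_um = 0.0706580 * 1000 = 70.6580 um

70.6580


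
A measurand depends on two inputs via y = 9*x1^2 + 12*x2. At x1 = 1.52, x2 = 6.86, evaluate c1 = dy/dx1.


y = 9*x1^2 + 12*x2
dy/dx1 = 2*9*x1
Evaluate at x1 = 1.52: c1 = 18 * 1.52
c1 = 27.3600

27.3600


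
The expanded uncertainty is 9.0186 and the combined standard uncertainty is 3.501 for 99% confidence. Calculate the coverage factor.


k = U / uc
k = 9.0186 / 3.501
k = 2.576

2.576


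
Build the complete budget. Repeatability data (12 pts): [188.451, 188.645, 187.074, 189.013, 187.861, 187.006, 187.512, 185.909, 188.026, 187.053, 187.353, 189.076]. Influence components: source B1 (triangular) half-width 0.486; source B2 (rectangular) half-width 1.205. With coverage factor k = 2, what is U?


mean = (188.451 + 188.645 + 187.074 + 189.013 + 187.861 + 187.006 + 187.512 + 185.909 + 188.026 + 187.053 + 187.353 + 189.076) / 12 = 187.74825
s = sqrt(sum((x - mean)^2)/(n-1)) = 0.94552469
u_A = s / sqrt(n) = 0.94552469 / sqrt(12) = 0.27294947
u_B1 = 0.486 / sqrt(6) = 0.19840867
u_B2 = 1.205 / sqrt(3) = 0.69570707
uc = sqrt(0.27294947^2 + 0.19840867^2 + 0.69570707^2) = 0.77322425
U = k * uc = 2 * 0.77322425
U = 1.5464

1.5464


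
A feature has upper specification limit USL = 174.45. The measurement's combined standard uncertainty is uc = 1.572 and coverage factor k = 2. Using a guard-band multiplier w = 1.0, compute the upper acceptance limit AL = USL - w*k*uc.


U = k * uc = 2 * 1.572 = 3.144
guard band g = w * U = 1.0 * 3.144 = 3.144
AL = USL - g = 174.45 - 3.144
AL = 171.3060

171.3060


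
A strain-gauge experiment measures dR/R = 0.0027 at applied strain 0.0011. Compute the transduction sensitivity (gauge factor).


GF = (dR/R) / epsilon
= 0.0027 / 0.0011
= 2.4545

2.4545


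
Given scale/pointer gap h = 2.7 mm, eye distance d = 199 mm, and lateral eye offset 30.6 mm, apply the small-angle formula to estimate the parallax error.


error = h * offset / d
= 2.7 * 30.6 / 199
= 0.4152

0.4152


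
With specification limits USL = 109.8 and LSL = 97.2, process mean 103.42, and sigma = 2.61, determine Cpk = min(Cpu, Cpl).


Cpu = (USL - mean) / (3*sigma) = (109.8 - 103.42) / (3*2.61) = 0.8148
Cpl = (mean - LSL) / (3*sigma) = (103.42 - 97.2) / (3*2.61) = 0.7944
Cpk = min(Cpu, Cpl) = 0.7944

0.7944


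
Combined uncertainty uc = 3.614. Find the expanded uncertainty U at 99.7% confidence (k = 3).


U = k * uc
U = 3 * 3.614
U = 10.8420

10.8420


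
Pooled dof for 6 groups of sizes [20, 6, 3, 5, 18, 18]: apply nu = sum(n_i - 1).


nu = sum_i (n_i - 1)
nu = ((20 - 1) + (6 - 1) + (3 - 1) + (5 - 1) + (18 - 1) + (18 - 1))
nu = 19 + 5 + 2 + 4 + 17 + 17
nu = 64

64


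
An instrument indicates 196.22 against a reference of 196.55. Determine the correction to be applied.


Correction = standard - reading
= 196.55 - 196.22
= 0.3300

0.3300


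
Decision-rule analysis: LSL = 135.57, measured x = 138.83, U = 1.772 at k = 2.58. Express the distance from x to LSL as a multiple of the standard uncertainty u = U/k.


u = U / k = 1.772 / 2.58 = 0.68682171
margin = |LSL - x| = |135.57 - 138.83| = 3.26
z = margin / u = 3.26 / 0.68682171
z = 4.7465

4.7465


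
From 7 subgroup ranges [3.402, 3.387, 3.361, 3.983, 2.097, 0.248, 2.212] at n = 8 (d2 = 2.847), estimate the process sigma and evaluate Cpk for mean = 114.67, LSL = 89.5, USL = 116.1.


R_bar = (3.402 + 3.387 + 3.361 + 3.983 + 2.097 + 0.248 + 2.212) / 7 = 2.67
sigma = R_bar / d2 = 2.67 / 2.847 = 0.93782929
Cp = (USL - LSL)/(6*sigma) = (116.1 - 89.5)/(6*0.93782929) = 4.7272
Cpu = (116.1 - 114.67)/(3*0.93782929) = 0.5083
Cpl = (114.67 - 89.5)/(3*0.93782929) = 8.9462
Cpk = min(Cpu, Cpl) = 0.5083

0.5083


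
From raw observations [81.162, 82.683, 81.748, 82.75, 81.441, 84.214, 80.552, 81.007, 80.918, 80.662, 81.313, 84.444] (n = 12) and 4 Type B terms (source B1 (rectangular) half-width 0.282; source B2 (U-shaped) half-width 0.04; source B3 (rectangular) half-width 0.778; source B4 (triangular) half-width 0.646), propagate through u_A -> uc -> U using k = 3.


mean = (81.162 + 82.683 + 81.748 + 82.75 + 81.441 + 84.214 + 80.552 + 81.007 + 80.918 + 80.662 + 81.313 + 84.444) / 12 = 81.90783333
s = sqrt(sum((x - mean)^2)/(n-1)) = 1.3278795
u_A = s / sqrt(n) = 1.3278795 / sqrt(12) = 0.38332579
u_B1 = 0.282 / sqrt(3) = 0.16281278
u_B2 = 0.04 / sqrt(2) = 0.028284271
u_B3 = 0.778 / sqrt(3) = 0.44917851
u_B4 = 0.646 / sqrt(6) = 0.2637284
uc = sqrt(0.38332579^2 + 0.16281278^2 + 0.028284271^2 + 0.44917851^2 + 0.2637284^2) = 0.66750331
U = k * uc = 3 * 0.66750331
U = 2.0025

2.0025


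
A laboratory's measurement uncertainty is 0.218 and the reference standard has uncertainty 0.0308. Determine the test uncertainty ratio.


TUR = u_lab / u_ref
= 0.218 / 0.0308
= 7.0779

7.0779


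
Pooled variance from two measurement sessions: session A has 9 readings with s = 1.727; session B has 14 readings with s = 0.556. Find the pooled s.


s_p = sqrt(((n1-1)*s1^2 + (n2-1)*s2^2) / (n1+n2-2))
numerator = (9-1)*1.727^2 + (14-1)*0.556^2 = 23.860232 + 4.018768 = 27.879
denominator = 9 + 14 - 2 = 21
s_p^2 = 27.879 / 21 = 1.3275714
s_p = sqrt(1.3275714) = 1.1522

1.1522


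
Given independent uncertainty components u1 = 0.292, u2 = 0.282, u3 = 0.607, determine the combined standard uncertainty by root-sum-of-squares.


uc = sqrt(0.292^2 + 0.282^2 + 0.607^2)
uc = sqrt(0.533237)
uc = 0.7302

0.7302


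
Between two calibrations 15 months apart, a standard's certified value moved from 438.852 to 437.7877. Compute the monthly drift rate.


rate = (v2 - v1) / months
= (437.7877 - 438.852) / 15
= -1.0643 / 15
= -0.0710

-0.0710


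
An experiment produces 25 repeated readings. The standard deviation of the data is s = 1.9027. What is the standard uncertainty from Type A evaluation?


u_A = s / sqrt(n)
u_A = 1.9027 / sqrt(25)
u_A = 1.9027 / 5
u_A = 0.3805

0.3805


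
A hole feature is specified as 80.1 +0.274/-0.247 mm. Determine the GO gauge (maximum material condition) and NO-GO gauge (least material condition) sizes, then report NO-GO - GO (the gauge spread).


GO = nominal - lower_tol (smallest hole = maximum material condition)
GO = 80.1 - 0.247 = 79.853
NO-GO = nominal + upper_tol (largest hole = least material condition)
NO-GO = 80.1 + 0.274 = 80.374
spread = NO-GO - GO = 80.374 - 79.853 = 0.5210

0.5210


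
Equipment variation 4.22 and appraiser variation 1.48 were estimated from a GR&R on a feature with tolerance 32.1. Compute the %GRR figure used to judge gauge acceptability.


GRR = sqrt(EV^2 + AV^2) = sqrt(4.22^2 + 1.48^2) = 4.4720018
%GRR = GRR / tol * 100 = 4.4720018 / 32.1 * 100
%GRR = 13.9315

13.9315


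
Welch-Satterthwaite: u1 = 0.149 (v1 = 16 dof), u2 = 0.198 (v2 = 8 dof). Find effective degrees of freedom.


uc = sqrt(u1^2 + u2^2) = sqrt(0.149^2 + 0.198^2) = 0.24780032
v_eff = uc^4 / (u1^4/v1 + u2^4/v2)
= 0.24780032^4 / (0.149^4/16 + 0.198^4/8)
= 0.0037705739 / 0.00022292448
v_eff = 16.9141

16.9141


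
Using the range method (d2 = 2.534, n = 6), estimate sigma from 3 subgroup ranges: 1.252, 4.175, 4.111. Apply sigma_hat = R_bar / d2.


R_bar = (1.252 + 4.175 + 4.111) / 3
R_bar = 9.538 / 3 = 3.1793333
sigma_hat = R_bar / d2 = 3.1793333 / 2.534 = 1.2547

1.2547


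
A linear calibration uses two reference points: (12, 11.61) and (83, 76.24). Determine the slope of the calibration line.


slope = (y2 - y1) / (x2 - x1)
= (76.24 - 11.61) / (83 - 12)
= 64.6300 / 71
= 0.9103

0.9103


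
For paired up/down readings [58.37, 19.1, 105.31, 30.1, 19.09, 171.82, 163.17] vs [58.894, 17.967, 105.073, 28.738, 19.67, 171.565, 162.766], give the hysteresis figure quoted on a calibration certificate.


|58.37 - 58.894| = 0.5240
|19.1 - 17.967| = 1.1330
|105.31 - 105.073| = 0.2370
|30.1 - 28.738| = 1.3620
|19.09 - 19.67| = 0.5800
|171.82 - 171.565| = 0.2550
|163.17 - 162.766| = 0.4040
hysteresis = max(diffs) = 1.3620

1.3620


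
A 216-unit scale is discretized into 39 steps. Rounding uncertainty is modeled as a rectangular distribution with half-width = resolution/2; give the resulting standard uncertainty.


resolution = range / divisions
resolution = 216 / 39 = 5.5384615
u_res = resolution / (2*sqrt(3))
u_res = 5.5384615 / 3.4641016
u_res = 1.5988

1.5988


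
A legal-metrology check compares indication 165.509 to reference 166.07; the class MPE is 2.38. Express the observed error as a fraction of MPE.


e = indication - reference = 165.509 - 166.07 = -0.5610
|e| = 0.5610
ratio = |e| / MPE = 0.5610 / 2.38
ratio = 0.2357

0.2357


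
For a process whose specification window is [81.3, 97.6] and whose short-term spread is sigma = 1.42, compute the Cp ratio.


Cp = (USL - LSL) / (6 * sigma)
= (97.6 - 81.3) / (6 * 1.42)
= 16.3000 / 8.5200
= 1.9131

1.9131


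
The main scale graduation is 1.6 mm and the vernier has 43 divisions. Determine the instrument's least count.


LC = MSD / n_div
= 1.6 / 43
= 0.0372

0.0372


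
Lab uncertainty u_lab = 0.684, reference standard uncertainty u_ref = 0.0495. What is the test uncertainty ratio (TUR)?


TUR = u_lab / u_ref
= 0.684 / 0.0495
= 13.8182

13.8182


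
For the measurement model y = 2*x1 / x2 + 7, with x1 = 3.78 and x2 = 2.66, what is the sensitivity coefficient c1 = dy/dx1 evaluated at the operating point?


y = 2*x1 / x2 + 7
dy/dx1 = 2/x2
Evaluate at x2 = 2.66: c1 = 2 / 2.66
c1 = 0.7519

0.7519


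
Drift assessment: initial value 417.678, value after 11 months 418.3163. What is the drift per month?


rate = (v2 - v1) / months
= (418.3163 - 417.678) / 11
= 0.6383 / 11
= 0.0580

0.0580


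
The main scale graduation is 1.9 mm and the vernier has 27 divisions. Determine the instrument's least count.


LC = MSD / n_div
= 1.9 / 27
= 0.0704

0.0704


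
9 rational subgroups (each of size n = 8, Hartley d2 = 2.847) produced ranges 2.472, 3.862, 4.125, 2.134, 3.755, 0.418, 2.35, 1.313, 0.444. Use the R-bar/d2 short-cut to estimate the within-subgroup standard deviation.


R_bar = (2.472 + 3.862 + 4.125 + 2.134 + 3.755 + 0.418 + 2.35 + 1.313 + 0.444) / 9
R_bar = 20.873 / 9 = 2.3192222
sigma_hat = R_bar / d2 = 2.3192222 / 2.847 = 0.8146

0.8146


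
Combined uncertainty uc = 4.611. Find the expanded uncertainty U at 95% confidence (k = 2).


U = k * uc
U = 2 * 4.611
U = 9.2220

9.2220


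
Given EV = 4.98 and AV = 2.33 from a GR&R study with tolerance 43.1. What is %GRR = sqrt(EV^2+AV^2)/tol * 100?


GRR = sqrt(EV^2 + AV^2) = sqrt(4.98^2 + 2.33^2) = 5.4981179
%GRR = GRR / tol * 100 = 5.4981179 / 43.1 * 100
%GRR = 12.7567

12.7567


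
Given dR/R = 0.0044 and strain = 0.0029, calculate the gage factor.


GF = (dR/R) / epsilon
= 0.0044 / 0.0029
= 1.5172

1.5172


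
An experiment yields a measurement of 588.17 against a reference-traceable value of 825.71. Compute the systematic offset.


Systematic error = measured - true
= 588.17 - 825.71
= -237.5400

-237.5400


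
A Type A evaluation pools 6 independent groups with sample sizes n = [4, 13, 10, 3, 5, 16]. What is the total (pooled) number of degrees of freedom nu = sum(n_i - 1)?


nu = sum_i (n_i - 1)
nu = ((4 - 1) + (13 - 1) + (10 - 1) + (3 - 1) + (5 - 1) + (16 - 1))
nu = 3 + 12 + 9 + 2 + 4 + 15
nu = 45

45


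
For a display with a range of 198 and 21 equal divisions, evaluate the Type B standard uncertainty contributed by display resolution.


resolution = range / divisions
resolution = 198 / 21 = 9.4285714
u_res = resolution / (2*sqrt(3))
u_res = 9.4285714 / 3.4641016
u_res = 2.7218

2.7218


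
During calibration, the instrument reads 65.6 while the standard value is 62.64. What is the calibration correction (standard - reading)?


Correction = standard - reading
= 62.64 - 65.6
= -2.9600

-2.9600


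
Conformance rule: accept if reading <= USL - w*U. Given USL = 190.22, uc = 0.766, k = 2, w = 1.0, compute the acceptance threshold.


U = k * uc = 2 * 0.766 = 1.532
guard band g = w * U = 1.0 * 1.532 = 1.532
AL = USL - g = 190.22 - 1.532
AL = 188.6880

188.6880


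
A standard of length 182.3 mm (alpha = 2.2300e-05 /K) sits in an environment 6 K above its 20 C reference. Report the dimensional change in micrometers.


dL = L * alpha * dT
= 182.3 * 2.2300e-05 * 6
= 0.0243917 mm
dL_um = 0.0243917 * 1000 = 24.3917 um

24.3917


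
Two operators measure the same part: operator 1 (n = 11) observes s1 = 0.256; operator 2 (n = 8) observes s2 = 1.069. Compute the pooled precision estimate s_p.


s_p = sqrt(((n1-1)*s1^2 + (n2-1)*s2^2) / (n1+n2-2))
numerator = (11-1)*0.256^2 + (8-1)*1.069^2 = 0.65536 + 7.999327 = 8.654687
denominator = 11 + 8 - 2 = 17
s_p^2 = 8.654687 / 17 = 0.50909924
s_p = sqrt(0.50909924) = 0.7135

0.7135


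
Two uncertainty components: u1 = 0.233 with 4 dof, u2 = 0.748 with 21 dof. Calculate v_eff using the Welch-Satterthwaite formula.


uc = sqrt(u1^2 + u2^2) = sqrt(0.233^2 + 0.748^2) = 0.78344942
v_eff = uc^4 / (u1^4/v1 + u2^4/v2)
= 0.78344942^4 / (0.233^4/4 + 0.748^4/21)
= 0.37674184 / 0.015643716
v_eff = 24.0826

24.0826


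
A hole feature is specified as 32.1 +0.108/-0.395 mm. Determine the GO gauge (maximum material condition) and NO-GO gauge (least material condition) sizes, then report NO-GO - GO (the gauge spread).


GO = nominal - lower_tol (smallest hole = maximum material condition)
GO = 32.1 - 0.395 = 31.705
NO-GO = nominal + upper_tol (largest hole = least material condition)
NO-GO = 32.1 + 0.108 = 32.208
spread = NO-GO - GO = 32.208 - 31.705 = 0.5030

0.5030


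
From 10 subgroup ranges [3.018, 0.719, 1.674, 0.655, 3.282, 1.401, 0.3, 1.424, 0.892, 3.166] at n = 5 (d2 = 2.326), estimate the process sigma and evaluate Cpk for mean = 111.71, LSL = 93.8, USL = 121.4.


R_bar = (3.018 + 0.719 + 1.674 + 0.655 + 3.282 + 1.401 + 0.3 + 1.424 + 0.892 + 3.166) / 10 = 1.6531
sigma = R_bar / d2 = 1.6531 / 2.326 = 0.71070507
Cp = (USL - LSL)/(6*sigma) = (121.4 - 93.8)/(6*0.71070507) = 6.4724
Cpu = (121.4 - 111.71)/(3*0.71070507) = 4.5448
Cpl = (111.71 - 93.8)/(3*0.71070507) = 8.4001
Cpk = min(Cpu, Cpl) = 4.5448

4.5448


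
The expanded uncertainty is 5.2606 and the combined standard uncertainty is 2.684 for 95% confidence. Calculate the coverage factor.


k = U / uc
k = 5.2606 / 2.684
k = 1.96

1.96
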